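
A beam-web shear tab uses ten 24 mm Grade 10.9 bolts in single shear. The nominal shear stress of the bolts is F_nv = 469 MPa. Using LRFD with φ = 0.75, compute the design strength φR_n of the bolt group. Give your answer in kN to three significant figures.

1590 kN

A_b = π × 24² / 4 = 452.4 mm².
R_n = F_nv · A_b · n · n_s = 469 × 452.4 × 10 × 1 / 1000 = 2122 kN.
Design strength φR_n = 0.75 × 2122 = 1590 kN.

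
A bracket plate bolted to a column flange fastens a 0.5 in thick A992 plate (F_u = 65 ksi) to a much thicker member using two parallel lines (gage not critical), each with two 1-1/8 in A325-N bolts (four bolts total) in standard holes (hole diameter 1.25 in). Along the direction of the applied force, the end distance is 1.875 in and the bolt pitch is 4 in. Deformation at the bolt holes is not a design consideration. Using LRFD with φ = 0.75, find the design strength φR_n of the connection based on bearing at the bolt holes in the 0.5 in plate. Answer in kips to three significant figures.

256 kips

Per bolt r_n = 1.5 l_c t F_u ≤ 3.0 d t F_u; upper limit = 3.0 × 1.125 × 0.5 × 65 = 109.7 kips.
Edge bolt: l_c = 1.875 − 1.25/2 = 1.25 in → 1.5 × 1.25 × 0.5 × 65 = 60.94 → r_n = 60.94 kips.
Interior bolts: l_c = 4 − 1.25 = 2.75 in → 1.5 × 2.75 × 0.5 × 65 = 134.1 → r_n = 109.7 kips.
R_n = 2 × 60.94 + 2 × 109.7 = 341.2 kips.
Design strength φR_n = 0.75 × 341.2 = 256 kips.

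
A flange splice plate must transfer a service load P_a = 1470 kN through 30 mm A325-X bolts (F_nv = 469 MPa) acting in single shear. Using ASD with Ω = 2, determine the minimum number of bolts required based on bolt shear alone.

9 bolts

A_b = π·30²/4 = 706.9 mm².
Per-bolt allowable strength R_n/Ω = 469 × 706.9 × 1 / 1000 / 2 = 165.8 kN.
n ≥ 1470 / 165.8 = 8.868 → use 9 bolts.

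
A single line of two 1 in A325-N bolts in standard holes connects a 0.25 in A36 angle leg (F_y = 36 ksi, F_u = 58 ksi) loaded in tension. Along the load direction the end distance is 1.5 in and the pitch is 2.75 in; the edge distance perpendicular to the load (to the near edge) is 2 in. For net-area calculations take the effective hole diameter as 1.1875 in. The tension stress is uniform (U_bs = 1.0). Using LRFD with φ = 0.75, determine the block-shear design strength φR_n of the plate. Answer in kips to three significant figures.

31.4 kips

Shear plane L_v = 1.5 + 1·2.75 = 4.25 in; A_gv = 4.25 × 0.25 = 1.062 in².
A_nv = (4.25 − 1.5·1.1875) × 0.25 = 0.6172 in².
A_nt = (2 − 0.5·1.1875) × 0.25 = 0.3516 in².
0.6 F_u A_nv = 21.48 kips; 0.6 F_y A_gv = 22.95 kips → shear rupture governs the shear term.
R_n = 21.48 + 1.0 × 58 × 0.3516 = 41.87 kips.
Design strength φR_n = 0.75 × 41.87 = 31.4 kips.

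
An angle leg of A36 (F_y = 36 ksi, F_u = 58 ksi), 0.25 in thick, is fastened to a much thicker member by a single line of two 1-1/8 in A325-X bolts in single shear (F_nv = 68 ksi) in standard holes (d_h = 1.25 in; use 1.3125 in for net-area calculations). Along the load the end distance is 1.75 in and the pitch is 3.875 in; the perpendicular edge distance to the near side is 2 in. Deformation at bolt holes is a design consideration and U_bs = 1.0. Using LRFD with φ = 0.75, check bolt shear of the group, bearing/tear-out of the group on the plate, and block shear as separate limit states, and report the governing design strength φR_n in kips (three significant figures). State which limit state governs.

37.4 kips (block shear governs)

Bolt shear: A_b = π·1.125²/4 = 0.994 in²; R_n = 68 × 0.994 × 2 × 1 = 135.2 kips → 0.75 × 135.2 = 101 kips.
Bearing: edge l_c = 1.125, r_n = 19.57 kips; interior l_c = 2.625, r_n = 39.15 kips; R_n = 19.57 + 1·39.15 = 58.72 kips → 44 kips.
Block shear: A_gv = 1.406, A_nv = 0.9141, A_nt = 0.3359 in²; R_n = min(0.6F_uA_nv, 0.6F_yA_gv) + U_bs·F_u·A_nt = 49.86 kips → 37.4 kips.
Block shear governs: 37.4 kips.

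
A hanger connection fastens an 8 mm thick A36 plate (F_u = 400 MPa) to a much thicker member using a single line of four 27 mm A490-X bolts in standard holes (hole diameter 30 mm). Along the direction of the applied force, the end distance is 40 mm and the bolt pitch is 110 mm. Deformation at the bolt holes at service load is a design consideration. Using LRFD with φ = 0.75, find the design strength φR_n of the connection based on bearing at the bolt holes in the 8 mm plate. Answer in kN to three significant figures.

539 kN

Per bolt r_n = 1.2 l_c t F_u ≤ 2.4 d t F_u; upper limit = 2.4 × 27 × 8 × 400 / 1000 = 207.4 kN.
Edge bolt: l_c = 40 − 30/2 = 25 mm → 1.2 × 25 × 8 × 400 / 1000 = 96 → r_n = 96 kN.
Interior bolts: l_c = 110 − 30 = 80 mm → 1.2 × 80 × 8 × 400 / 1000 = 307.2 → r_n = 207.4 kN.
R_n = 1 × 96 + 3 × 207.4 = 718.1 kN.
Design strength φR_n = 0.75 × 718.1 = 539 kN.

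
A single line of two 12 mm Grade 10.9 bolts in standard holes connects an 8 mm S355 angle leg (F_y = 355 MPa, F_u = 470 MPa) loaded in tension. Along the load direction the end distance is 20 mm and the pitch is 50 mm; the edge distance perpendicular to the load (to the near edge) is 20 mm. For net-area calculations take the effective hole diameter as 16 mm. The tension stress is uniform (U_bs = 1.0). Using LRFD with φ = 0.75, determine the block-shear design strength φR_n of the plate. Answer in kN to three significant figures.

Shear plane L_v = 20 + 1·50 = 70 mm; A_gv = 70 × 8 = 560 mm².
A_nv = (70 − 1.5·16) × 8 = 368 mm².
A_nt = (20 − 0.5·16) × 8 = 96 mm².
0.6 F_u A_nv = 103.8 kN; 0.6 F_y A_gv = 119.3 kN → shear rupture governs the shear term.
R_n = 103.8 + 1.0 × 470 × 96 / 1000 = 148.9 kN.
Design strength φR_n = 0.75 × 148.9 = 112 kN.

112 kN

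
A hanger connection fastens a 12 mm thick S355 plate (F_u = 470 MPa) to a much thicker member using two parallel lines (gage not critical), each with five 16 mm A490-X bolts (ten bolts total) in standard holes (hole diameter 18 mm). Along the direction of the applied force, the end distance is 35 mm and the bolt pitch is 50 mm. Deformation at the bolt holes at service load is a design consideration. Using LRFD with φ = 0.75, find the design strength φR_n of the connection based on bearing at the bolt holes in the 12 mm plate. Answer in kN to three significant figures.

Per bolt r_n = 1.2 l_c t F_u ≤ 2.4 d t F_u; upper limit = 2.4 × 16 × 12 × 470 / 1000 = 216.6 kN.
Edge bolt: l_c = 35 − 18/2 = 26 mm → 1.2 × 26 × 12 × 470 / 1000 = 176 → r_n = 176 kN.
Interior bolts: l_c = 50 − 18 = 32 mm → 1.2 × 32 × 12 × 470 / 1000 = 216.6 → r_n = 216.6 kN.
R_n = 2 × 176 + 8 × 216.6 = 2085 kN.
Design strength φR_n = 0.75 × 2085 = 1560 kN.

1560 kN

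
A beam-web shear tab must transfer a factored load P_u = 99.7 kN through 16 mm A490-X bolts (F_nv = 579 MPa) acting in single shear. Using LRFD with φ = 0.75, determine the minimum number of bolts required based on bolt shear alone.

2 bolts

A_b = π·16²/4 = 201.1 mm².
Per-bolt design strength φR_n = 0.75 × 579 × 201.1 × 1 / 1000 = 87.31 kN.
n ≥ 99.7 / 87.31 = 1.142 → use 2 bolts.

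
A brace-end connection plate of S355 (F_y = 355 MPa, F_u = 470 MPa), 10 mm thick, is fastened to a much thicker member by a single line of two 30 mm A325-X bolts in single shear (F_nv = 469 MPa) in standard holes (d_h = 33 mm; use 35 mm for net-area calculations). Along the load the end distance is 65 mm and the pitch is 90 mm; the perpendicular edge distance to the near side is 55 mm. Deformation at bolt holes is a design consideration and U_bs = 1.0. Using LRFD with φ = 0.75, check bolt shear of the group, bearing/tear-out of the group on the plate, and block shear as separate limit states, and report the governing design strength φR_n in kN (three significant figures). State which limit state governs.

349 kN (block shear governs)

Bolt shear: A_b = π·30²/4 = 706.9 mm²; R_n = 469 × 706.9 × 2 × 1 / 1000 = 663 kN → 0.75 × 663 = 497 kN.
Bearing: edge l_c = 48.5, r_n = 273.5 kN; interior l_c = 57, r_n = 321.5 kN; R_n = 273.5 + 1·321.5 = 595 kN → 446 kN.
Block shear: A_gv = 1550, A_nv = 1025, A_nt = 375 mm²; R_n = min(0.6F_uA_nv, 0.6F_yA_gv) + U_bs·F_u·A_nt = 465.3 kN → 349 kN.
Block shear governs: 349 kN.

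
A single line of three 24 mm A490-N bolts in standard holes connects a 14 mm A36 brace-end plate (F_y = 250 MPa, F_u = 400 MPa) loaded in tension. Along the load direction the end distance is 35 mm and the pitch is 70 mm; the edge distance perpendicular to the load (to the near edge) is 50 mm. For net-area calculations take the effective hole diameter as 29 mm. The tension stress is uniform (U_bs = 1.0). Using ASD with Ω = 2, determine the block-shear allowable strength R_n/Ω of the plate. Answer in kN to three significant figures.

272 kN

Shear plane L_v = 35 + 2·70 = 175 mm; A_gv = 175 × 14 = 2450 mm².
A_nv = (175 − 2.5·29) × 14 = 1435 mm².
A_nt = (50 − 0.5·29) × 14 = 497 mm².
0.6 F_u A_nv = 344.4 kN; 0.6 F_y A_gv = 367.5 kN → shear rupture governs the shear term.
R_n = 344.4 + 1.0 × 400 × 497 / 1000 = 543.2 kN.
Allowable strength R_n/Ω = 543.2 / 2 = 272 kN.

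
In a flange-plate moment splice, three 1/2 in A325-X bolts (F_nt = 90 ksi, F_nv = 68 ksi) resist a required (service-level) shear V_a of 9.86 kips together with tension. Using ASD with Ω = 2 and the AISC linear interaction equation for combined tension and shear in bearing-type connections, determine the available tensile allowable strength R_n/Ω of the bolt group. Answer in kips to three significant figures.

A_b = π·0.5²/4 = 0.1963 in²; f_rv = 9.86 / (3 × 0.1963) = 16.74 ksi.
F'_nt = 1.3 F_nt − (Ω F_nt / F_nv) f_rv = 1.3·90 − (2·90/68)·16.74 = 72.69 ksi, capped at F_nt → F'_nt = 72.69 ksi.
R_n = F'_nt · A_b · n = 72.69 × 0.1963 × 3 = 42.82 kips.
Allowable strength R_n/Ω = 42.82 / 2 = 21.4 kips.

21.4 kips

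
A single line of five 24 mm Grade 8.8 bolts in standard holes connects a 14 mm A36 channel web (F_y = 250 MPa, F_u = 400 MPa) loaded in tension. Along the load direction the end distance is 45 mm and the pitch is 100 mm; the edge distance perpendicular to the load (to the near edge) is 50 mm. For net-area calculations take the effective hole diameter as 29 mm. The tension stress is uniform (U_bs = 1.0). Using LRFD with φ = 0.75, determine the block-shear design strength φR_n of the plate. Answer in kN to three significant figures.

850 kN

Shear plane L_v = 45 + 4·100 = 445 mm; A_gv = 445 × 14 = 6230 mm².
A_nv = (445 − 4.5·29) × 14 = 4403 mm².
A_nt = (50 − 0.5·29) × 14 = 497 mm².
0.6 F_u A_nv = 1057 kN; 0.6 F_y A_gv = 934.5 kN → shear yielding governs the shear term.
R_n = 934.5 + 1.0 × 400 × 497 / 1000 = 1133 kN.
Design strength φR_n = 0.75 × 1133 = 850 kN.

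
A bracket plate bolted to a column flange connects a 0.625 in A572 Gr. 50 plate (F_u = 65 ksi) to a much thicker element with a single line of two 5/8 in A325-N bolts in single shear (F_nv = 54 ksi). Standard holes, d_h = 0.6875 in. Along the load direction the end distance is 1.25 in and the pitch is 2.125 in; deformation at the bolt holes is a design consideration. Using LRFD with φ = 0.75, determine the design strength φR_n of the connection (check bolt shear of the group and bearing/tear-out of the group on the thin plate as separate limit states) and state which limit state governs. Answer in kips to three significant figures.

Bolt shear: A_b = π·0.625²/4 = 0.3068 in²; R_n = 54 × 0.3068 × 2 × 1 = 33.13 kips → 0.75 × 33.13 = 24.9 kips.
Bearing (1.2 l_c t F_u ≤ 2.4 d t F_u): upper limit = 2.4·0.625·0.625·65 = 60.94 kips.
  Edge l_c = 1.25 − 0.6875/2 = 0.9062 → r_n = 44.18 kips; interior l_c = 2.125 − 0.6875 = 1.438 → r_n = 60.94 kips.
  R_n,bearing = 1·44.18 + 1·60.94 = 105.1 kips → 0.75 × 105.1 = 78.8 kips.
Bolt shear governs: 24.9 kips.

24.9 kips (bolt shear governs)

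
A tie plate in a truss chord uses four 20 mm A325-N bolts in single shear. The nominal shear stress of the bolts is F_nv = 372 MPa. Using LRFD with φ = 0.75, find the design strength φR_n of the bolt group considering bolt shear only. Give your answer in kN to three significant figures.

351 kN

A_b = π × 20² / 4 = 314.2 mm².
R_n = F_nv · A_b · n · n_s = 372 × 314.2 × 4 × 1 / 1000 = 467.5 kN.
Design strength φR_n = 0.75 × 467.5 = 351 kN.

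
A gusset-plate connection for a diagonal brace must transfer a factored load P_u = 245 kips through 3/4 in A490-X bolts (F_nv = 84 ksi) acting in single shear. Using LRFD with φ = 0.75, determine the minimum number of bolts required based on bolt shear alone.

A_b = π·0.75²/4 = 0.4418 in².
Per-bolt design strength φR_n = 0.75 × 84 × 0.4418 × 1 = 27.83 kips.
n ≥ 245 / 27.83 = 8.803 → use 9 bolts.

9 bolts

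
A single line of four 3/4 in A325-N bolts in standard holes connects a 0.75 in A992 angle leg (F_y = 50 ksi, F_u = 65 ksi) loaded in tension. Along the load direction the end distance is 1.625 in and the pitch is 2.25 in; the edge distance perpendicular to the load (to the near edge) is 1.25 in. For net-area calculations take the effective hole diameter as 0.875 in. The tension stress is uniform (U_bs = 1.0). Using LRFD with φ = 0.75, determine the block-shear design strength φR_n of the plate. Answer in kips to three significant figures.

Shear plane L_v = 1.625 + 3·2.25 = 8.375 in; A_gv = 8.375 × 0.75 = 6.281 in².
A_nv = (8.375 − 3.5·0.875) × 0.75 = 3.984 in².
A_nt = (1.25 − 0.5·0.875) × 0.75 = 0.6094 in².
0.6 F_u A_nv = 155.4 kips; 0.6 F_y A_gv = 188.4 kips → shear rupture governs the shear term.
R_n = 155.4 + 1.0 × 65 × 0.6094 = 195 kips.
Design strength φR_n = 0.75 × 195 = 146 kips.

146 kips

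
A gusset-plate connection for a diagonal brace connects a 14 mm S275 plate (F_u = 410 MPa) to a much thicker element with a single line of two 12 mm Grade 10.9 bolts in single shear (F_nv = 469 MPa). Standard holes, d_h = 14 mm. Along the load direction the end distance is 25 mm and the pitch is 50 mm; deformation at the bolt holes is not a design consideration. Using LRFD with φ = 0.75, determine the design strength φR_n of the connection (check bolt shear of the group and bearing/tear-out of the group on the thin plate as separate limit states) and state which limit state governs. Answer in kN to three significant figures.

Bolt shear: A_b = π·12²/4 = 113.1 mm²; R_n = 469 × 113.1 × 2 × 1 / 1000 = 106.1 kN → 0.75 × 106.1 = 79.6 kN.
Bearing (1.5 l_c t F_u ≤ 3.0 d t F_u): upper limit = 3.0·12·14·410 / 1000 = 206.6 kN.
  Edge l_c = 25 − 14/2 = 18 → r_n = 155 kN; interior l_c = 50 − 14 = 36 → r_n = 206.6 kN.
  R_n,bearing = 1·155 + 1·206.6 = 361.6 kN → 0.75 × 361.6 = 271 kN.
Bolt shear governs: 79.6 kN.

79.6 kN (bolt shear governs)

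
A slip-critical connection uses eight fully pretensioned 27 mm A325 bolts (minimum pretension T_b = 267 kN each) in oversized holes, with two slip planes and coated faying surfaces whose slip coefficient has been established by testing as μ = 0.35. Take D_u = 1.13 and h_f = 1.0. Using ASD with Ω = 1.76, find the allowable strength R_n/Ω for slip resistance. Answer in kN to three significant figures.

R_n = μ · D_u · h_f · T_b · n_s · n_b = 0.35 × 1.13 × 1.0 × 267 × 2 × 8 = 1690 kN.
Allowable strength R_n/Ω = 1690 / 1.76 = 960 kN.

960 kN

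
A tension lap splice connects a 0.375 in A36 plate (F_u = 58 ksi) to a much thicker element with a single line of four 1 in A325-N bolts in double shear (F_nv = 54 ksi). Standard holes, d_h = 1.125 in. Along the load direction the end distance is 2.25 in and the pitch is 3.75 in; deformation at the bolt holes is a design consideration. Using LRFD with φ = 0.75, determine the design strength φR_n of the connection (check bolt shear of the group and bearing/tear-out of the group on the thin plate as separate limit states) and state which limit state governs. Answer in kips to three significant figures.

150 kips (bearing governs)

Bolt shear: A_b = π·1²/4 = 0.7854 in²; R_n = 54 × 0.7854 × 4 × 2 = 339.3 kips → 0.75 × 339.3 = 254 kips.
Bearing (1.2 l_c t F_u ≤ 2.4 d t F_u): upper limit = 2.4·1·0.375·58 = 52.2 kips.
  Edge l_c = 2.25 − 1.125/2 = 1.688 → r_n = 44.04 kips; interior l_c = 3.75 − 1.125 = 2.625 → r_n = 52.2 kips.
  R_n,bearing = 1·44.04 + 3·52.2 = 200.6 kips → 0.75 × 200.6 = 150 kips.
Bearing governs: 150 kips.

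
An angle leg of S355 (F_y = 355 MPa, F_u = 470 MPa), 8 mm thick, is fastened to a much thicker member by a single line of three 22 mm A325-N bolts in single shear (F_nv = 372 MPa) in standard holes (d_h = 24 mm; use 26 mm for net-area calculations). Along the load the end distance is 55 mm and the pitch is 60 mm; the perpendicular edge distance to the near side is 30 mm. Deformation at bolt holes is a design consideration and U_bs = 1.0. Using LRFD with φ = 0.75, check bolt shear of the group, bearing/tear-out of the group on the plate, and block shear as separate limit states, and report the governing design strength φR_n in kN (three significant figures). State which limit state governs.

234 kN (block shear governs)

Bolt shear: A_b = π·22²/4 = 380.1 mm²; R_n = 372 × 380.1 × 3 × 1 / 1000 = 424.2 kN → 0.75 × 424.2 = 318 kN.
Bearing: edge l_c = 43, r_n = 194 kN; interior l_c = 36, r_n = 162.4 kN; R_n = 194 + 2·162.4 = 518.9 kN → 389 kN.
Block shear: A_gv = 1400, A_nv = 880, A_nt = 136 mm²; R_n = min(0.6F_uA_nv, 0.6F_yA_gv) + U_bs·F_u·A_nt = 312.1 kN → 234 kN.
Block shear governs: 234 kN.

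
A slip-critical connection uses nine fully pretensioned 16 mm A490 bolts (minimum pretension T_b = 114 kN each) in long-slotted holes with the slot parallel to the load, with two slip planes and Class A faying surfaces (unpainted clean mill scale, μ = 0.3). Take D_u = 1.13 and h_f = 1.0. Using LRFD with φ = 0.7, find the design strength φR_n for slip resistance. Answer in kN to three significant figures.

R_n = μ · D_u · h_f · T_b · n_s · n_b = 0.3 × 1.13 × 1.0 × 114 × 2 × 9 = 695.6 kN.
Design strength φR_n = 0.7 × 695.6 = 487 kN.

487 kN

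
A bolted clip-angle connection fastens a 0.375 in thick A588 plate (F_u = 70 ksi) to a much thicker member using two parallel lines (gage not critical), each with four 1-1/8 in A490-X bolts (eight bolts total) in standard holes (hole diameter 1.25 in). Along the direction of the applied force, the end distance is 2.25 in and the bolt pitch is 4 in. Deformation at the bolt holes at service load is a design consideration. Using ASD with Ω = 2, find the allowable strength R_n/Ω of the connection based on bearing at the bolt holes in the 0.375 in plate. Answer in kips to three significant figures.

Per bolt r_n = 1.2 l_c t F_u ≤ 2.4 d t F_u; upper limit = 2.4 × 1.125 × 0.375 × 70 = 70.88 kips.
Edge bolt: l_c = 2.25 − 1.25/2 = 1.625 in → 1.2 × 1.625 × 0.375 × 70 = 51.19 → r_n = 51.19 kips.
Interior bolts: l_c = 4 − 1.25 = 2.75 in → 1.2 × 2.75 × 0.375 × 70 = 86.62 → r_n = 70.88 kips.
R_n = 2 × 51.19 + 6 × 70.88 = 527.6 kips.
Allowable strength R_n/Ω = 527.6 / 2 = 264 kips.

264 kips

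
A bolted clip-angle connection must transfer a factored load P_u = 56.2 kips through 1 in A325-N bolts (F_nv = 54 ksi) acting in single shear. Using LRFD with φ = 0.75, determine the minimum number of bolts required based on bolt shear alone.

A_b = π·1²/4 = 0.7854 in².
Per-bolt design strength φR_n = 0.75 × 54 × 0.7854 × 1 = 31.81 kips.
n ≥ 56.2 / 31.81 = 1.767 → use 2 bolts.

2 bolts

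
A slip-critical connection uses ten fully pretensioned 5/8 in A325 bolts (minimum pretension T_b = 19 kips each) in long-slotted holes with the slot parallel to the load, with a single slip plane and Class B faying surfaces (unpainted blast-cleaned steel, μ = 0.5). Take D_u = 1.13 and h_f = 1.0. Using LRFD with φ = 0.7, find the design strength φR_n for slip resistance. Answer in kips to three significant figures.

R_n = μ · D_u · h_f · T_b · n_s · n_b = 0.5 × 1.13 × 1.0 × 19 × 1 × 10 = 107.3 kips.
Design strength φR_n = 0.7 × 107.3 = 75.1 kips.

75.1 kips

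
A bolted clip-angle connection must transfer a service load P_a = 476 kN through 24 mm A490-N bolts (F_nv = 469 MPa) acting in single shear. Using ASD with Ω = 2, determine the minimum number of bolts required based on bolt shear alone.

5 bolts

A_b = π·24²/4 = 452.4 mm².
Per-bolt allowable strength R_n/Ω = 469 × 452.4 × 1 / 1000 / 2 = 106.1 kN.
n ≥ 476 / 106.1 = 4.487 → use 5 bolts.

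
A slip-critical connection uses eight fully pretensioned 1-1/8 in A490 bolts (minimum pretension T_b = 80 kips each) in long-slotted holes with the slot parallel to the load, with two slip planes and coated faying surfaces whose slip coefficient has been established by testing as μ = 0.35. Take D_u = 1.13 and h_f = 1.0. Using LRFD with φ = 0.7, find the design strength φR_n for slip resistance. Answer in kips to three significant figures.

354 kips

R_n = μ · D_u · h_f · T_b · n_s · n_b = 0.35 × 1.13 × 1.0 × 80 × 2 × 8 = 506.2 kips.
Design strength φR_n = 0.7 × 506.2 = 354 kips.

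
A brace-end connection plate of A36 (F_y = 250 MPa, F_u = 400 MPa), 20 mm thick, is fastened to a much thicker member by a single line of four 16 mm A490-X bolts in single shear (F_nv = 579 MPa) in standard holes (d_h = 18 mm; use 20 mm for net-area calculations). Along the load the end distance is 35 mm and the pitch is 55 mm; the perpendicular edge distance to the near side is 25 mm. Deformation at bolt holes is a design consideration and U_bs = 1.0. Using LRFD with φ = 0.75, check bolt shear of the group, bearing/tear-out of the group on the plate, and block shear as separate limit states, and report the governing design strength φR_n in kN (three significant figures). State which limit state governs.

349 kN (bolt shear governs)

Bolt shear: A_b = π·16²/4 = 201.1 mm²; R_n = 579 × 201.1 × 4 × 1 / 1000 = 465.7 kN → 0.75 × 465.7 = 349 kN.
Bearing: edge l_c = 26, r_n = 249.6 kN; interior l_c = 37, r_n = 307.2 kN; R_n = 249.6 + 3·307.2 = 1171 kN → 878 kN.
Block shear: A_gv = 4000, A_nv = 2600, A_nt = 300 mm²; R_n = min(0.6F_uA_nv, 0.6F_yA_gv) + U_bs·F_u·A_nt = 720 kN → 540 kN.
Bolt shear governs: 349 kN.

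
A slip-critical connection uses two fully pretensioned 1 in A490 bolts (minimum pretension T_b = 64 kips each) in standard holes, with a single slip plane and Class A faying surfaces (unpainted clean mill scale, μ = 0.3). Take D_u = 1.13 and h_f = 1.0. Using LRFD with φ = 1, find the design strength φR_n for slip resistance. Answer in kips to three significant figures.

43.4 kips

R_n = μ · D_u · h_f · T_b · n_s · n_b = 0.3 × 1.13 × 1.0 × 64 × 1 × 2 = 43.39 kips.
Design strength φR_n = 1 × 43.39 = 43.4 kips.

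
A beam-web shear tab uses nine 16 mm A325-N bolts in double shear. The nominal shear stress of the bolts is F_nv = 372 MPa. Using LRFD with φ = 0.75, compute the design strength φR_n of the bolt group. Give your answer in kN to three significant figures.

1010 kN

A_b = π × 16² / 4 = 201.1 mm².
R_n = F_nv · A_b · n · n_s = 372 × 201.1 × 9 × 2 / 1000 = 1346 kN.
Design strength φR_n = 0.75 × 1346 = 1010 kN.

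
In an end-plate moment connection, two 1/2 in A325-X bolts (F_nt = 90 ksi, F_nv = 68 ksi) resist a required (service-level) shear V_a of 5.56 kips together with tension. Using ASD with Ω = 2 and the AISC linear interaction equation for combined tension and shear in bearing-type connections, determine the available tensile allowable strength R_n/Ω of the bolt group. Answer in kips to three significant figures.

A_b = π·0.5²/4 = 0.1963 in²; f_rv = 5.56 / (2 × 0.1963) = 14.16 ksi.
F'_nt = 1.3 F_nt − (Ω F_nt / F_nv) f_rv = 1.3·90 − (2·90/68)·14.16 = 79.52 ksi, capped at F_nt → F'_nt = 79.52 ksi.
R_n = F'_nt · A_b · n = 79.52 × 0.1963 × 2 = 31.23 kips.
Allowable strength R_n/Ω = 31.23 / 2 = 15.6 kips.

15.6 kips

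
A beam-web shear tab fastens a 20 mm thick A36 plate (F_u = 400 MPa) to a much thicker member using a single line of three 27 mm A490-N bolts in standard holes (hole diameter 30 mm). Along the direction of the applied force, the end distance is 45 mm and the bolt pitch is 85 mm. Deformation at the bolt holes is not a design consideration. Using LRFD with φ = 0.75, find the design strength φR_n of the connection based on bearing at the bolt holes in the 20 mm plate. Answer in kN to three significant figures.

Per bolt r_n = 1.5 l_c t F_u ≤ 3.0 d t F_u; upper limit = 3.0 × 27 × 20 × 400 / 1000 = 648 kN.
Edge bolt: l_c = 45 − 30/2 = 30 mm → 1.5 × 30 × 20 × 400 / 1000 = 360 → r_n = 360 kN.
Interior bolts: l_c = 85 − 30 = 55 mm → 1.5 × 55 × 20 × 400 / 1000 = 660 → r_n = 648 kN.
R_n = 1 × 360 + 2 × 648 = 1656 kN.
Design strength φR_n = 0.75 × 1656 = 1240 kN.

1240 kN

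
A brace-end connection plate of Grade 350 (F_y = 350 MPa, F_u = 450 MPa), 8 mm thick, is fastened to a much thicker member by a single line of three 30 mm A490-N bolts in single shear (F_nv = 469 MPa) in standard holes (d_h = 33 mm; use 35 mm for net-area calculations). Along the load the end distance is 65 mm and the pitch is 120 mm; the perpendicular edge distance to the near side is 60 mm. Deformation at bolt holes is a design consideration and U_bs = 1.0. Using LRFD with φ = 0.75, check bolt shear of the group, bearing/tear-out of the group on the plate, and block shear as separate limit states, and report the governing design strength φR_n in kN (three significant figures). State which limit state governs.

467 kN (block shear governs)

Bolt shear: A_b = π·30²/4 = 706.9 mm²; R_n = 469 × 706.9 × 3 × 1 / 1000 = 994.5 kN → 0.75 × 994.5 = 746 kN.
Bearing: edge l_c = 48.5, r_n = 209.5 kN; interior l_c = 87, r_n = 259.2 kN; R_n = 209.5 + 2·259.2 = 727.9 kN → 546 kN.
Block shear: A_gv = 2440, A_nv = 1740, A_nt = 340 mm²; R_n = min(0.6F_uA_nv, 0.6F_yA_gv) + U_bs·F_u·A_nt = 622.8 kN → 467 kN.
Block shear governs: 467 kN.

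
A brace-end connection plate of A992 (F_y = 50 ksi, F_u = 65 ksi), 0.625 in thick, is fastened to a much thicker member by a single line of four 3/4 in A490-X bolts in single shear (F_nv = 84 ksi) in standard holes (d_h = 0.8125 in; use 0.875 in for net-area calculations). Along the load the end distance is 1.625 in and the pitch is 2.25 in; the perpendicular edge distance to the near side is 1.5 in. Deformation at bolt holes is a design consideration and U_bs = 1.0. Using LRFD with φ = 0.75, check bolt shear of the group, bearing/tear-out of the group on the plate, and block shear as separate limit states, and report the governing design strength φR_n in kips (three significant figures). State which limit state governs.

111 kips (bolt shear governs)

Bolt shear: A_b = π·0.75²/4 = 0.4418 in²; R_n = 84 × 0.4418 × 4 × 1 = 148.4 kips → 0.75 × 148.4 = 111 kips.
Bearing: edge l_c = 1.219, r_n = 59.41 kips; interior l_c = 1.438, r_n = 70.08 kips; R_n = 59.41 + 3·70.08 = 269.6 kips → 202 kips.
Block shear: A_gv = 5.234, A_nv = 3.32, A_nt = 0.6641 in²; R_n = min(0.6F_uA_nv, 0.6F_yA_gv) + U_bs·F_u·A_nt = 172.7 kips → 129 kips.
Bolt shear governs: 111 kips.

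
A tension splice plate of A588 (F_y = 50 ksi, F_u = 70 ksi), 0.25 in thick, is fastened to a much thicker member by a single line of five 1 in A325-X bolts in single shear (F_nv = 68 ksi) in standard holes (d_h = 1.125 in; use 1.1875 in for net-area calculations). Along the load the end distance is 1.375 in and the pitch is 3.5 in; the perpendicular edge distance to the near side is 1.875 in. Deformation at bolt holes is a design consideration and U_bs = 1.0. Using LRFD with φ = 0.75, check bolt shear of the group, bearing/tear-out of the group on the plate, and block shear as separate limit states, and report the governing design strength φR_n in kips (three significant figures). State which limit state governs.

95.8 kips (block shear governs)

Bolt shear: A_b = π·1²/4 = 0.7854 in²; R_n = 68 × 0.7854 × 5 × 1 = 267 kips → 0.75 × 267 = 200 kips.
Bearing: edge l_c = 0.8125, r_n = 17.06 kips; interior l_c = 2.375, r_n = 42 kips; R_n = 17.06 + 4·42 = 185.1 kips → 139 kips.
Block shear: A_gv = 3.844, A_nv = 2.508, A_nt = 0.3203 in²; R_n = min(0.6F_uA_nv, 0.6F_yA_gv) + U_bs·F_u·A_nt = 127.8 kips → 95.8 kips.
Block shear governs: 95.8 kips.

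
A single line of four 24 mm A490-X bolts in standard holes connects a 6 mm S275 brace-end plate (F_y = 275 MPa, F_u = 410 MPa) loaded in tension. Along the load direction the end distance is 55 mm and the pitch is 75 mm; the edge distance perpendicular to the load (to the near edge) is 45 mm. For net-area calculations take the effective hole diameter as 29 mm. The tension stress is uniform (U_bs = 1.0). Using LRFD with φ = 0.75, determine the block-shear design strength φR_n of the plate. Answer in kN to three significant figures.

254 kN

Shear plane L_v = 55 + 3·75 = 280 mm; A_gv = 280 × 6 = 1680 mm².
A_nv = (280 − 3.5·29) × 6 = 1071 mm².
A_nt = (45 − 0.5·29) × 6 = 183 mm².
0.6 F_u A_nv = 263.5 kN; 0.6 F_y A_gv = 277.2 kN → shear rupture governs the shear term.
R_n = 263.5 + 1.0 × 410 × 183 / 1000 = 338.5 kN.
Design strength φR_n = 0.75 × 338.5 = 254 kN.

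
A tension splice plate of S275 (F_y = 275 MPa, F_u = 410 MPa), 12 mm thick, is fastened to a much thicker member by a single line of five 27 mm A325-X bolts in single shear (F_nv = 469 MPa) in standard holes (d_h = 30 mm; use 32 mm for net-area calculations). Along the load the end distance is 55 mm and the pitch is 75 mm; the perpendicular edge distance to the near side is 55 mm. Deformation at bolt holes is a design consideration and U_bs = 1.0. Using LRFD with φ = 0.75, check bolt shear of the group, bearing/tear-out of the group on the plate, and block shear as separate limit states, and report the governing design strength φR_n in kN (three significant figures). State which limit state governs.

611 kN (block shear governs)

Bolt shear: A_b = π·27²/4 = 572.6 mm²; R_n = 469 × 572.6 × 5 × 1 / 1000 = 1343 kN → 0.75 × 1343 = 1010 kN.
Bearing: edge l_c = 40, r_n = 236.2 kN; interior l_c = 45, r_n = 265.7 kN; R_n = 236.2 + 4·265.7 = 1299 kN → 974 kN.
Block shear: A_gv = 4260, A_nv = 2532, A_nt = 468 mm²; R_n = min(0.6F_uA_nv, 0.6F_yA_gv) + U_bs·F_u·A_nt = 814.8 kN → 611 kN.
Block shear governs: 611 kN.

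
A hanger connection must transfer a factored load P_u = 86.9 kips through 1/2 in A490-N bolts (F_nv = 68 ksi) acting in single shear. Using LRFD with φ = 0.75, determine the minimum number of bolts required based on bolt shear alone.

A_b = π·0.5²/4 = 0.1963 in².
Per-bolt design strength φR_n = 0.75 × 68 × 0.1963 × 1 = 10.01 kips.
n ≥ 86.9 / 10.01 = 8.678 → use 9 bolts.

9 bolts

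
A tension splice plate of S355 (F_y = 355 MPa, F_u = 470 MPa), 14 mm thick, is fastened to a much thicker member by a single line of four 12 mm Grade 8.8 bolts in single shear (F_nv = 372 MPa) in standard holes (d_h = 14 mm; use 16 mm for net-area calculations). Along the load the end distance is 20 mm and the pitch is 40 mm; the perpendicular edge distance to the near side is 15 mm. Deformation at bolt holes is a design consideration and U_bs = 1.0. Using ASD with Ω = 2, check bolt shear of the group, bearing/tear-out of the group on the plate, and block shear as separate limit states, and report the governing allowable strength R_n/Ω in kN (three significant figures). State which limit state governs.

Bolt shear: A_b = π·12²/4 = 113.1 mm²; R_n = 372 × 113.1 × 4 × 1 / 1000 = 168.3 kN → 168.3 / 2 = 84.1 kN.
Bearing: edge l_c = 13, r_n = 102.6 kN; interior l_c = 26, r_n = 189.5 kN; R_n = 102.6 + 3·189.5 = 671.2 kN → 336 kN.
Block shear: A_gv = 1960, A_nv = 1176, A_nt = 98 mm²; R_n = min(0.6F_uA_nv, 0.6F_yA_gv) + U_bs·F_u·A_nt = 377.7 kN → 189 kN.
Bolt shear governs: 84.1 kN.

84.1 kN (bolt shear governs)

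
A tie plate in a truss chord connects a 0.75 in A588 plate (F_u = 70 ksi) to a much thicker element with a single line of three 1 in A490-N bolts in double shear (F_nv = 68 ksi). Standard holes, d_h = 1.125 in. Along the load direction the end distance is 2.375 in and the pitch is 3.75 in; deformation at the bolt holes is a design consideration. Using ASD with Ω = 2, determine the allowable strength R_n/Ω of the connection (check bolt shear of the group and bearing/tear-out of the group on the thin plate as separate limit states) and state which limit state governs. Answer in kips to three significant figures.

Bolt shear: A_b = π·1²/4 = 0.7854 in²; R_n = 68 × 0.7854 × 3 × 2 = 320.4 kips → 320.4 / 2 = 160 kips.
Bearing (1.2 l_c t F_u ≤ 2.4 d t F_u): upper limit = 2.4·1·0.75·70 = 126 kips.
  Edge l_c = 2.375 − 1.125/2 = 1.812 → r_n = 114.2 kips; interior l_c = 3.75 − 1.125 = 2.625 → r_n = 126 kips.
  R_n,bearing = 1·114.2 + 2·126 = 366.2 kips → 366.2 / 2 = 183 kips.
Bolt shear governs: 160 kips.

160 kips (bolt shear governs)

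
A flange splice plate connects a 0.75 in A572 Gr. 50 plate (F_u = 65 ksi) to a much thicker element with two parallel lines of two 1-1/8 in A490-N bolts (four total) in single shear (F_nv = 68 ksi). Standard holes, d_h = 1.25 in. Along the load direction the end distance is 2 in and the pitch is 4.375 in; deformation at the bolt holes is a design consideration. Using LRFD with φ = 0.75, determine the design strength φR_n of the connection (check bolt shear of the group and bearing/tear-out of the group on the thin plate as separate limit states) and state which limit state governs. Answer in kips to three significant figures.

203 kips (bolt shear governs)

Bolt shear: A_b = π·1.125²/4 = 0.994 in²; R_n = 68 × 0.994 × 4 × 1 = 270.4 kips → 0.75 × 270.4 = 203 kips.
Bearing (1.2 l_c t F_u ≤ 2.4 d t F_u): upper limit = 2.4·1.125·0.75·65 = 131.6 kips.
  Edge l_c = 2 − 1.25/2 = 1.375 → r_n = 80.44 kips; interior l_c = 4.375 − 1.25 = 3.125 → r_n = 131.6 kips.
  R_n,bearing = 2·80.44 + 2·131.6 = 424.1 kips → 0.75 × 424.1 = 318 kips.
Bolt shear governs: 203 kips.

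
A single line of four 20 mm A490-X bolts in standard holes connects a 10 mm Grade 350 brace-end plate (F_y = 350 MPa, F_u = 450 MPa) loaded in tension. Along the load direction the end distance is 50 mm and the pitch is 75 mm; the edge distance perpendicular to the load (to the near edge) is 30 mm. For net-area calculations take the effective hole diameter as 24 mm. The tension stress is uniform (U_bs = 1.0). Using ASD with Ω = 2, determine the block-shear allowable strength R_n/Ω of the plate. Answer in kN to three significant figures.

298 kN

Shear plane L_v = 50 + 3·75 = 275 mm; A_gv = 275 × 10 = 2750 mm².
A_nv = (275 − 3.5·24) × 10 = 1910 mm².
A_nt = (30 − 0.5·24) × 10 = 180 mm².
0.6 F_u A_nv = 515.7 kN; 0.6 F_y A_gv = 577.5 kN → shear rupture governs the shear term.
R_n = 515.7 + 1.0 × 450 × 180 / 1000 = 596.7 kN.
Allowable strength R_n/Ω = 596.7 / 2 = 298 kN.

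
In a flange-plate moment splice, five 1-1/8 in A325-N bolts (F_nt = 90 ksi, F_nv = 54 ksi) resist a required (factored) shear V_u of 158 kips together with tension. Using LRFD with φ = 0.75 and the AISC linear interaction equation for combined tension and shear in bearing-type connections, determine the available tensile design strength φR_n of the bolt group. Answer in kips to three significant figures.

A_b = π·1.125²/4 = 0.994 in²; f_rv = 158 / (5 × 0.994) = 31.79 ksi.
F'_nt = 1.3 F_nt − (F_nt / φF_nv) f_rv = 1.3·90 − (90/(0.75·54))·31.79 = 46.36 ksi, capped at F_nt → F'_nt = 46.36 ksi.
R_n = F'_nt · A_b · n = 46.36 × 0.994 × 5 = 230.4 kips.
Design strength φR_n = 0.75 × 230.4 = 173 kips.

173 kips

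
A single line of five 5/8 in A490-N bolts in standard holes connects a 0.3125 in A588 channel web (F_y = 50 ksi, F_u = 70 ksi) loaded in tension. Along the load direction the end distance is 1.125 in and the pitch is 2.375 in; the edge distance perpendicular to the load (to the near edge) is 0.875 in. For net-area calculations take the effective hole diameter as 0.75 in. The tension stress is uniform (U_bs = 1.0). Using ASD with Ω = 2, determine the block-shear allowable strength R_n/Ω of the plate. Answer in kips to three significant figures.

53 kips

Shear plane L_v = 1.125 + 4·2.375 = 10.62 in; A_gv = 10.62 × 0.3125 = 3.32 in².
A_nv = (10.62 − 4.5·0.75) × 0.3125 = 2.266 in².
A_nt = (0.875 − 0.5·0.75) × 0.3125 = 0.1562 in².
0.6 F_u A_nv = 95.16 kips; 0.6 F_y A_gv = 99.61 kips → shear rupture governs the shear term.
R_n = 95.16 + 1.0 × 70 × 0.1562 = 106.1 kips.
Allowable strength R_n/Ω = 106.1 / 2 = 53 kips.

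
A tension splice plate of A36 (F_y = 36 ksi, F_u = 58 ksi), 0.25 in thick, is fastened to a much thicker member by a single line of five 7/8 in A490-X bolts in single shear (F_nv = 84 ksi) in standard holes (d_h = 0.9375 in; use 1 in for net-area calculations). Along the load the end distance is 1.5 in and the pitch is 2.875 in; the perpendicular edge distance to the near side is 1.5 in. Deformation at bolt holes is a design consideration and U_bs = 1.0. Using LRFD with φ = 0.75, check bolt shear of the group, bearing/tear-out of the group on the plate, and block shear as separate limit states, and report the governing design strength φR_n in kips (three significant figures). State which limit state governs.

Bolt shear: A_b = π·0.875²/4 = 0.6013 in²; R_n = 84 × 0.6013 × 5 × 1 = 252.6 kips → 0.75 × 252.6 = 189 kips.
Bearing: edge l_c = 1.031, r_n = 17.94 kips; interior l_c = 1.938, r_n = 30.45 kips; R_n = 17.94 + 4·30.45 = 139.7 kips → 105 kips.
Block shear: A_gv = 3.25, A_nv = 2.125, A_nt = 0.25 in²; R_n = min(0.6F_uA_nv, 0.6F_yA_gv) + U_bs·F_u·A_nt = 84.7 kips → 63.5 kips.
Block shear governs: 63.5 kips.

63.5 kips (block shear governs)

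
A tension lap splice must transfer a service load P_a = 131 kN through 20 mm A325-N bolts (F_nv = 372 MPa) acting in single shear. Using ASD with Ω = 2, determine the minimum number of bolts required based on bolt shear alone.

3 bolts

A_b = π·20²/4 = 314.2 mm².
Per-bolt allowable strength R_n/Ω = 372 × 314.2 × 1 / 1000 / 2 = 58.43 kN.
n ≥ 131 / 58.43 = 2.242 → use 3 bolts.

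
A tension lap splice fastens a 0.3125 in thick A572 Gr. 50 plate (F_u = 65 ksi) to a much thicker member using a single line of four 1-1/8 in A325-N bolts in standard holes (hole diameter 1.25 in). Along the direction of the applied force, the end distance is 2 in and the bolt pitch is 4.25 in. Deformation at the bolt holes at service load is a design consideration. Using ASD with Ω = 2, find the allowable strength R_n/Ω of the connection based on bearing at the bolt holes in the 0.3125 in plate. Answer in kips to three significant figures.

Per bolt r_n = 1.2 l_c t F_u ≤ 2.4 d t F_u; upper limit = 2.4 × 1.125 × 0.3125 × 65 = 54.84 kips.
Edge bolt: l_c = 2 − 1.25/2 = 1.375 in → 1.2 × 1.375 × 0.3125 × 65 = 33.52 → r_n = 33.52 kips.
Interior bolts: l_c = 4.25 − 1.25 = 3 in → 1.2 × 3 × 0.3125 × 65 = 73.12 → r_n = 54.84 kips.
R_n = 1 × 33.52 + 3 × 54.84 = 198 kips.
Allowable strength R_n/Ω = 198 / 2 = 99 kips.

99 kips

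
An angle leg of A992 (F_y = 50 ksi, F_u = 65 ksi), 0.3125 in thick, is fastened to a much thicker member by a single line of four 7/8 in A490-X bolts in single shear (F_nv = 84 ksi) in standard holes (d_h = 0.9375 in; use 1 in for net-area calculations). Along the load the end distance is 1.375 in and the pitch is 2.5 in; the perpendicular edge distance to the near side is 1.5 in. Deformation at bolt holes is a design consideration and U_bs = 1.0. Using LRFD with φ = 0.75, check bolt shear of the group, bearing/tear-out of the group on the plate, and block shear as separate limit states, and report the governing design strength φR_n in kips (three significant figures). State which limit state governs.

64.4 kips (block shear governs)

Bolt shear: A_b = π·0.875²/4 = 0.6013 in²; R_n = 84 × 0.6013 × 4 × 1 = 202 kips → 0.75 × 202 = 152 kips.
Bearing: edge l_c = 0.9062, r_n = 22.09 kips; interior l_c = 1.562, r_n = 38.09 kips; R_n = 22.09 + 3·38.09 = 136.3 kips → 102 kips.
Block shear: A_gv = 2.773, A_nv = 1.68, A_nt = 0.3125 in²; R_n = min(0.6F_uA_nv, 0.6F_yA_gv) + U_bs·F_u·A_nt = 85.82 kips → 64.4 kips.
Block shear governs: 64.4 kips.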